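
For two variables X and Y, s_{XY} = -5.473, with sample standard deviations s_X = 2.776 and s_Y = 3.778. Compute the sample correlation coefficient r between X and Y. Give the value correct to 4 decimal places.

-0.5218

r = Cov(X,Y) / (s_X · s_Y) = -5.473 / (2.776 × 3.778)
  = -5.473 / 10.4877 ≈ -0.5218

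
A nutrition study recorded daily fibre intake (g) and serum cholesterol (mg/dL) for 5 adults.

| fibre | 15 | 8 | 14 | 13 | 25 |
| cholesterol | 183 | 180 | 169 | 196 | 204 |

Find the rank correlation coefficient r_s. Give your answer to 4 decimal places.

Rank fibre: 4, 1, 3, 2, 5
Rank cholesterol: 3, 2, 1, 4, 5
d = rank(fibre) − rank(cholesterol): 1, -1, 2, -2, 0; Σd² = 10
ρ = 1 − 6Σd² / [n(n²−1)] = 1 − 6×10 / (5×24) = 1 − 60/120 ≈ 0.5000

0.5000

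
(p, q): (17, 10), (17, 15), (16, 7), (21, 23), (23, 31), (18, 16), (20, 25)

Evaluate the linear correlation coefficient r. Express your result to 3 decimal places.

n = 7, Σp = 132, Σq = 127, Σp² = 2528, Σq² = 2745, Σpq = 2521
nΣpq − ΣpΣq = 17647 − 16764 = 883
nΣp² − (Σp)² = 17696 − 17424 = 272; nΣq² − (Σq)² = 19215 − 16129 = 3086
r = 883 / √(272 × 3086) = 883 / 916.1834 ≈ 0.964

0.964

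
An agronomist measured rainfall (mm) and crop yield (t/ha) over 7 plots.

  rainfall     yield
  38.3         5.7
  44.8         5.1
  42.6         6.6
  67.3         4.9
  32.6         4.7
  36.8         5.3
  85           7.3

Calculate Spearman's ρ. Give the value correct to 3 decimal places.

Rank rainfall: 3, 5, 4, 6, 1, 2, 7
Rank yield: 5, 3, 6, 2, 1, 4, 7
d = rank(rainfall) − rank(yield): -2, 2, -2, 4, 0, -2, 0; Σd² = 32
ρ = 1 − 6Σd² / [n(n²−1)] = 1 − 6×32 / (7×48) = 1 − 192/336 ≈ 0.429

0.429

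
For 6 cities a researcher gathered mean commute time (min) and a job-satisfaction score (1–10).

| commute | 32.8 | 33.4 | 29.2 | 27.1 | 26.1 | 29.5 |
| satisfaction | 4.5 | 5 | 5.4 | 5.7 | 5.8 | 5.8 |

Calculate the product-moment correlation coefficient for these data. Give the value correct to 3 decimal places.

-0.852

n = 6, Σx = 178.1, Σy = 32.2, Σx² = 5329.91, Σy² = 174.18, Σxy = 949.23
nΣxy − ΣxΣy = 5695.38 − 5734.82 = -39.44
nΣx² − (Σx)² = 31979.46 − 31719.61 = 259.85; nΣy² − (Σy)² = 1045.08 − 1036.84 = 8.24
r = -39.44 / √(259.85 × 8.24) = -39.44 / 46.2727 ≈ -0.852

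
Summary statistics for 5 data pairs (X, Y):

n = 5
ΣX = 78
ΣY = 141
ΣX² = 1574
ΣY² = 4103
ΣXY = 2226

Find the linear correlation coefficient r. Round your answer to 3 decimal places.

0.124

r = (nΣXY − ΣXΣY) / √[(nΣX² − (ΣX)²)(nΣY² − (ΣY)²)]
Numerator: 5×2226 − 78×141 = 132
Denominator: √[(7870 − 6084)(20515 − 19881)] = √[1786 × 634] = 1064.1071
r = 132 / 1064.1071 ≈ 0.124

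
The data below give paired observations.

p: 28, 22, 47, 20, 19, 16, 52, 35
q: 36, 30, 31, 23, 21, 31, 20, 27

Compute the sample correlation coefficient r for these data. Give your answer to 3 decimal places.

-0.145

n = 8, Σp = 239, Σq = 219, Σp² = 8423, Σq² = 6217, Σpq = 6465
nΣpq − ΣpΣq = 51720 − 52341 = -621
nΣp² − (Σp)² = 67384 − 57121 = 10263; nΣq² − (Σq)² = 49736 − 47961 = 1775
r = -621 / √(10263 × 1775) = -621 / 4268.1173 ≈ -0.145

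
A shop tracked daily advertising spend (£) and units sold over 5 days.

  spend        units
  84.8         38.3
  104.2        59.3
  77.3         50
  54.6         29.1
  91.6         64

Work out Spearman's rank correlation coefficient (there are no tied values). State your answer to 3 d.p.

0.800

Rank spend: 3, 5, 2, 1, 4
Rank units: 2, 4, 3, 1, 5
d = rank(spend) − rank(units): 1, 1, -1, 0, -1; Σd² = 4
ρ = 1 − 6Σd² / [n(n²−1)] = 1 − 6×4 / (5×24) = 1 − 24/120 ≈ 0.800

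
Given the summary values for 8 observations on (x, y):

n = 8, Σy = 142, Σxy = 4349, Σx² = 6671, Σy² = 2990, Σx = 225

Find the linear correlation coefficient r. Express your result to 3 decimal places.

0.885

r = (nΣxy − ΣxΣy) / √[(nΣx² − (Σx)²)(nΣy² − (Σy)²)]
Numerator: 8×4349 − 225×142 = 2842
Denominator: √[(53368 − 50625)(23920 − 20164)] = √[2743 × 3756] = 3209.7832
r = 2842 / 3209.7832 ≈ 0.885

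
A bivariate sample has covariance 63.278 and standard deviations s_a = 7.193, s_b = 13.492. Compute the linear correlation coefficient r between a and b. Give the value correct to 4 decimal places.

r = Cov(a,b) / (s_a · s_b) = 63.278 / (7.193 × 13.492)
  = 63.278 / 97.0480 ≈ 0.6520

0.6520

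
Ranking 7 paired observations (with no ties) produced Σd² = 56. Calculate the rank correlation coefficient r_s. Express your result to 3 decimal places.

ρ = 1 − 6Σd² / [n(n²−1)] = 1 − 6×56 / (7×48)
  = 1 − 336/336 = 1 − 1.0000 ≈ 0.000

0.000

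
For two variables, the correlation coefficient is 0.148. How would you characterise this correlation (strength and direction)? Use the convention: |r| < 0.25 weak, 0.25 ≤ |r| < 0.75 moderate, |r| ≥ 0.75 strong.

weak positive

r = 0.148 > 0 so the relationship is positive.
|r| = 0.148, which falls in the weak range.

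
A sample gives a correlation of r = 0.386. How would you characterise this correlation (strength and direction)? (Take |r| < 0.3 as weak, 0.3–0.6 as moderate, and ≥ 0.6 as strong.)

moderate positive

r = 0.386 > 0 so the relationship is positive.
|r| = 0.386, which falls in the moderate range.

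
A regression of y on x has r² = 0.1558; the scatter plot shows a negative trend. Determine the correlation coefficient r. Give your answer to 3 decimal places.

-0.395

|r| = √0.1558 = 0.395
The association is negative, so r = −0.395.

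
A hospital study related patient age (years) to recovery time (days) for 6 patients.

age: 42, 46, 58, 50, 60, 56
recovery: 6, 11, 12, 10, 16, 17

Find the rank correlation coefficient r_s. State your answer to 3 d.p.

Rank age: 1, 2, 5, 3, 6, 4
Rank recovery: 1, 3, 4, 2, 5, 6
d = rank(age) − rank(recovery): 0, -1, 1, 1, 1, -2; Σd² = 8
ρ = 1 − 6Σd² / [n(n²−1)] = 1 − 6×8 / (6×35) = 1 − 48/210 ≈ 0.771

0.771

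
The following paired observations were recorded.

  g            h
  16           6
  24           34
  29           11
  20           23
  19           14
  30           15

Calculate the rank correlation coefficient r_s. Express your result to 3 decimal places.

0.371

Rank g: 1, 4, 5, 3, 2, 6
Rank h: 1, 6, 2, 5, 3, 4
d = rank(g) − rank(h): 0, -2, 3, -2, -1, 2; Σd² = 22
ρ = 1 − 6Σd² / [n(n²−1)] = 1 − 6×22 / (6×35) = 1 − 132/210 ≈ 0.371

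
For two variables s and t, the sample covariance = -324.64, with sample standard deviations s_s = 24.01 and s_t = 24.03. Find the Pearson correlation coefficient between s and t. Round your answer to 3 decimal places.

r = Cov(s,t) / (s_s · s_t) = -324.64 / (24.01 × 24.03)
  = -324.64 / 576.9603 ≈ -0.563

-0.563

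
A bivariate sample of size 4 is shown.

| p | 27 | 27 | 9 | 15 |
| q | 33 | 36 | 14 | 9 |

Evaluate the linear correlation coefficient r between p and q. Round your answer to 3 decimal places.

n = 4, Σp = 78, Σq = 92, Σp² = 1764, Σq² = 2662, Σpq = 2124
nΣpq − ΣpΣq = 8496 − 7176 = 1320
nΣp² − (Σp)² = 7056 − 6084 = 972; nΣq² − (Σq)² = 10648 − 8464 = 2184
r = 1320 / √(972 × 2184) = 1320 / 1456.9997 ≈ 0.906

0.906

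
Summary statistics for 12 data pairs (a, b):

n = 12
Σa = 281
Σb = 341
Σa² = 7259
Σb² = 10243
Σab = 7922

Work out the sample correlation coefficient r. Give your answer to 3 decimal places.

r = (nΣab − ΣaΣb) / √[(nΣa² − (Σa)²)(nΣb² − (Σb)²)]
Numerator: 12×7922 − 281×341 = -757
Denominator: √[(87108 − 78961)(122916 − 116281)] = √[8147 × 6635] = 7352.2340
r = -757 / 7352.2340 ≈ -0.103

-0.103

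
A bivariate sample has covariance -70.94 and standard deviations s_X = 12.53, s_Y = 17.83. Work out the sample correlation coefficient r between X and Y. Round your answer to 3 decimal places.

-0.318

r = Cov(X,Y) / (s_X · s_Y) = -70.94 / (12.53 × 17.83)
  = -70.94 / 223.4099 ≈ -0.318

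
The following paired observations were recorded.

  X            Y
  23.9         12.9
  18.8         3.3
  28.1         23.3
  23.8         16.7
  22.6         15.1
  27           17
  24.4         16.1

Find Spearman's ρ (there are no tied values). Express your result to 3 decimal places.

0.821

Rank X: 4, 1, 7, 3, 2, 6, 5
Rank Y: 2, 1, 7, 5, 3, 6, 4
d = rank(X) − rank(Y): 2, 0, 0, -2, -1, 0, 1; Σd² = 10
ρ = 1 − 6Σd² / [n(n²−1)] = 1 − 6×10 / (7×48) = 1 − 60/336 ≈ 0.821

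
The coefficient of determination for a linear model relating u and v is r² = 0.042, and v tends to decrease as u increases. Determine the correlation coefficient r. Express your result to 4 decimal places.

-0.2049

|r| = √0.042 = 0.2049
The association is negative, so r = −0.2049.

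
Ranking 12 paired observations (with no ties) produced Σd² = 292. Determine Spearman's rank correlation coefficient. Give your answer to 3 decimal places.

-0.021

ρ = 1 − 6Σd² / [n(n²−1)] = 1 − 6×292 / (12×143)
  = 1 − 1752/1716 = 1 − 1.0210 ≈ -0.021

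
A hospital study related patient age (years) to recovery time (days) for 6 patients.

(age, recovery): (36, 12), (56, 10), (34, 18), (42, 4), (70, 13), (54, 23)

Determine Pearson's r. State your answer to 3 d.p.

n = 6, Σx = 292, Σy = 80, Σx² = 15168, Σy² = 1282, Σxy = 3924
nΣxy − ΣxΣy = 23544 − 23360 = 184
nΣx² − (Σx)² = 91008 − 85264 = 5744; nΣy² − (Σy)² = 7692 − 6400 = 1292
r = 184 / √(5744 × 1292) = 184 / 2724.1968 ≈ 0.068

0.068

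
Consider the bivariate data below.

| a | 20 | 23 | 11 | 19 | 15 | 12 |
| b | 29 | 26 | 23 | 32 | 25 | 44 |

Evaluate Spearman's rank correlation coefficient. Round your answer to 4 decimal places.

Rank a: 5, 6, 1, 4, 3, 2
Rank b: 4, 3, 1, 5, 2, 6
d = rank(a) − rank(b): 1, 3, 0, -1, 1, -4; Σd² = 28
ρ = 1 − 6Σd² / [n(n²−1)] = 1 − 6×28 / (6×35) = 1 − 168/210 ≈ 0.2000

0.2000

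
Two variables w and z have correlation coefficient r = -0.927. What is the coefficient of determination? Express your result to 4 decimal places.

r² = (-0.927)² = 0.8593

0.8593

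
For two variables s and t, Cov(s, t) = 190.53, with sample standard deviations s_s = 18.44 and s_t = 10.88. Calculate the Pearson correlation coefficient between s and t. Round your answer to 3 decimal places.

r = Cov(s,t) / (s_s · s_t) = 190.53 / (18.44 × 10.88)
  = 190.53 / 200.6272 ≈ 0.950

0.950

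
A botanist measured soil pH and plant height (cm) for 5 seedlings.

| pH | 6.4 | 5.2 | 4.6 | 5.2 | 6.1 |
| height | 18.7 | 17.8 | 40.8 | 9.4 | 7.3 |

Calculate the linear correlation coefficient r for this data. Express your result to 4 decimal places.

-0.6063

n = 5, Σx = 27.5, Σy = 94, Σx² = 153.41, Σy² = 2472.82, Σxy = 493.33
nΣxy − ΣxΣy = 2466.65 − 2585 = -118.35
nΣx² − (Σx)² = 767.05 − 756.25 = 10.8; nΣy² − (Σy)² = 12364.1 − 8836 = 3528.1
r = -118.35 / √(10.8 × 3528.1) = -118.35 / 195.2011 ≈ -0.6063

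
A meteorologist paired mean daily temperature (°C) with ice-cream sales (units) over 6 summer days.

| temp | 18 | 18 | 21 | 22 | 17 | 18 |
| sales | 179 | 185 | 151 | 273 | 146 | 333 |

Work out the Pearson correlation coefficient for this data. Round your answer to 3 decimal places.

0.176

n = 6, Σx = 114, Σy = 1267, Σx² = 2186, Σy² = 295801, Σxy = 24205
nΣxy − ΣxΣy = 145230 − 144438 = 792
nΣx² − (Σx)² = 13116 − 12996 = 120; nΣy² − (Σy)² = 1774806 − 1605289 = 169517
r = 792 / √(120 × 169517) = 792 / 4510.2151 ≈ 0.176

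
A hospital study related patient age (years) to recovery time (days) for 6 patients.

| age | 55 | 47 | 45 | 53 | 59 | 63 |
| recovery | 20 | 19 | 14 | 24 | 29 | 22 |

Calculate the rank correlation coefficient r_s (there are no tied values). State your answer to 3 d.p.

Rank age: 4, 2, 1, 3, 5, 6
Rank recovery: 3, 2, 1, 5, 6, 4
d = rank(age) − rank(recovery): 1, 0, 0, -2, -1, 2; Σd² = 10
ρ = 1 − 6Σd² / [n(n²−1)] = 1 − 6×10 / (6×35) = 1 − 60/210 ≈ 0.714

0.714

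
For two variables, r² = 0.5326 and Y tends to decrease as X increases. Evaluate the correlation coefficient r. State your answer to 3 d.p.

|r| = √0.5326 = 0.730
The association is negative, so r = −0.730.

-0.730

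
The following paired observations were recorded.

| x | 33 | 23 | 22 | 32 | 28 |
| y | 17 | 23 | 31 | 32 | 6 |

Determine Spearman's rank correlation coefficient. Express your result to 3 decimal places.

-0.200

Rank x: 5, 2, 1, 4, 3
Rank y: 2, 3, 4, 5, 1
d = rank(x) − rank(y): 3, -1, -3, -1, 2; Σd² = 24
ρ = 1 − 6Σd² / [n(n²−1)] = 1 − 6×24 / (5×24) = 1 − 144/120 ≈ -0.200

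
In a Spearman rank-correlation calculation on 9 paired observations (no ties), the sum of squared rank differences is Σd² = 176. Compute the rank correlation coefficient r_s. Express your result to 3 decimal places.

ρ = 1 − 6Σd² / [n(n²−1)] = 1 − 6×176 / (9×80)
  = 1 − 1056/720 = 1 − 1.4667 ≈ -0.467

-0.467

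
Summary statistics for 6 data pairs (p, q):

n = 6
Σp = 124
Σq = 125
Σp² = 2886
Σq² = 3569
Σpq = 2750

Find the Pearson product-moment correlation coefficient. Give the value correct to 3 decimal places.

0.298

r = (nΣpq − ΣpΣq) / √[(nΣp² − (Σp)²)(nΣq² − (Σq)²)]
Numerator: 6×2750 − 124×125 = 1000
Denominator: √[(17316 − 15376)(21414 − 15625)] = √[1940 × 5789] = 3351.2177
r = 1000 / 3351.2177 ≈ 0.298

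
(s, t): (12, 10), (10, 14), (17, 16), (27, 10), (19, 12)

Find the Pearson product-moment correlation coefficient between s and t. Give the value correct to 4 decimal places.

-0.3449

n = 5, Σs = 85, Σt = 62, Σs² = 1623, Σt² = 796, Σst = 1030
nΣst − ΣsΣt = 5150 − 5270 = -120
nΣs² − (Σs)² = 8115 − 7225 = 890; nΣt² − (Σt)² = 3980 − 3844 = 136
r = -120 / √(890 × 136) = -120 / 347.9080 ≈ -0.3449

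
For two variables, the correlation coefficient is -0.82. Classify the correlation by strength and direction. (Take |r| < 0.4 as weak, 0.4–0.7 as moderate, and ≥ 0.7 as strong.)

strong negative

r = -0.82 < 0 so the relationship is negative.
|r| = 0.82, which falls in the strong range.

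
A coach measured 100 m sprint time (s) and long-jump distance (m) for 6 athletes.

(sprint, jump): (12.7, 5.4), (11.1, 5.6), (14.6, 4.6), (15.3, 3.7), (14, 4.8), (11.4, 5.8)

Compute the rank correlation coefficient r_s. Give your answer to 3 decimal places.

Rank sprint: 3, 1, 5, 6, 4, 2
Rank jump: 4, 5, 2, 1, 3, 6
d = rank(sprint) − rank(jump): -1, -4, 3, 5, 1, -4; Σd² = 68
ρ = 1 − 6Σd² / [n(n²−1)] = 1 − 6×68 / (6×35) = 1 − 408/210 ≈ -0.943

-0.943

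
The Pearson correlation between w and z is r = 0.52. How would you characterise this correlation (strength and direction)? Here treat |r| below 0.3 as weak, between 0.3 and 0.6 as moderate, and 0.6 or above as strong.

moderate positive

r = 0.52 > 0 so the relationship is positive.
|r| = 0.52, which falls in the moderate range.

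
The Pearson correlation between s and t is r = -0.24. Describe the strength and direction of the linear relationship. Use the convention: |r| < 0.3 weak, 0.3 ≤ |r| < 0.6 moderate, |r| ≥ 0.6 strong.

weak negative

r = -0.24 < 0 so the relationship is negative.
|r| = 0.24, which falls in the weak range.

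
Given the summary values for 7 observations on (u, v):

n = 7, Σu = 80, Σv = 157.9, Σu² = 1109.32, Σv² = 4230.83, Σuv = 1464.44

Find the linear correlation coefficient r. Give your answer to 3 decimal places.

r = (nΣuv − ΣuΣv) / √[(nΣu² − (Σu)²)(nΣv² − (Σv)²)]
Numerator: 7×1464.44 − 80×157.9 = -2380.92
Denominator: √[(7765.24 − 6400)(29615.81 − 24932.41)] = √[1365.24 × 4683.4] = 2528.6291
r = -2380.92 / 2528.6291 ≈ -0.942

-0.942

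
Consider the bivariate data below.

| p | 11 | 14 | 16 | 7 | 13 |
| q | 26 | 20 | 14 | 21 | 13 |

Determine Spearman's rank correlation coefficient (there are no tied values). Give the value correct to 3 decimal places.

Rank p: 2, 4, 5, 1, 3
Rank q: 5, 3, 2, 4, 1
d = rank(p) − rank(q): -3, 1, 3, -3, 2; Σd² = 32
ρ = 1 − 6Σd² / [n(n²−1)] = 1 − 6×32 / (5×24) = 1 − 192/120 ≈ -0.600

-0.600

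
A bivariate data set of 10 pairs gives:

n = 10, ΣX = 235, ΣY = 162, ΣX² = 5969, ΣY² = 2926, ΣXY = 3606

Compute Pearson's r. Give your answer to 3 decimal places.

-0.548

r = (nΣXY − ΣXΣY) / √[(nΣX² − (ΣX)²)(nΣY² − (ΣY)²)]
Numerator: 10×3606 − 235×162 = -2010
Denominator: √[(59690 − 55225)(29260 − 26244)] = √[4465 × 3016] = 3669.6648
r = -2010 / 3669.6648 ≈ -0.548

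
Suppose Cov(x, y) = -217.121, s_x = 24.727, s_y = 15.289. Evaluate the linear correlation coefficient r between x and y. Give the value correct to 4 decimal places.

-0.5743

r = Cov(x,y) / (s_x · s_y) = -217.121 / (24.727 × 15.289)
  = -217.121 / 378.0511 ≈ -0.5743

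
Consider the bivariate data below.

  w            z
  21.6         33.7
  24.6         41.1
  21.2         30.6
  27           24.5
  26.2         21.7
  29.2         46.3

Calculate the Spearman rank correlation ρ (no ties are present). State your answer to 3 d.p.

Rank w: 2, 3, 1, 5, 4, 6
Rank z: 4, 5, 3, 2, 1, 6
d = rank(w) − rank(z): -2, -2, -2, 3, 3, 0; Σd² = 30
ρ = 1 − 6Σd² / [n(n²−1)] = 1 − 6×30 / (6×35) = 1 − 180/210 ≈ 0.143

0.143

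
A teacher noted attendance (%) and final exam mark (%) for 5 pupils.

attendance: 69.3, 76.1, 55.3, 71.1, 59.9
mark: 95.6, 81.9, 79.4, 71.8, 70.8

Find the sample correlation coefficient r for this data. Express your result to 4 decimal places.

n = 5, Σx = 331.7, Σy = 399.5, Σx² = 22295.01, Σy² = 32319.21, Σxy = 26594.39
nΣxy − ΣxΣy = 132971.95 − 132514.15 = 457.8
nΣx² − (Σx)² = 111475.05 − 110024.89 = 1450.16; nΣy² − (Σy)² = 161596.05 − 159600.25 = 1995.8
r = 457.8 / √(1450.16 × 1995.8) = 457.8 / 1701.2435 ≈ 0.2691

0.2691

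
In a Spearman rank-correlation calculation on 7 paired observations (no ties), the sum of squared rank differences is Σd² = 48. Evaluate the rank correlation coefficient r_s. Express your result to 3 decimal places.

ρ = 1 − 6Σd² / [n(n²−1)] = 1 − 6×48 / (7×48)
  = 1 − 288/336 = 1 − 0.8571 ≈ 0.143

0.143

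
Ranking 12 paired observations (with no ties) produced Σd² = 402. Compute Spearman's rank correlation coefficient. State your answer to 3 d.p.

-0.406

ρ = 1 − 6Σd² / [n(n²−1)] = 1 − 6×402 / (12×143)
  = 1 − 2412/1716 = 1 − 1.4056 ≈ -0.406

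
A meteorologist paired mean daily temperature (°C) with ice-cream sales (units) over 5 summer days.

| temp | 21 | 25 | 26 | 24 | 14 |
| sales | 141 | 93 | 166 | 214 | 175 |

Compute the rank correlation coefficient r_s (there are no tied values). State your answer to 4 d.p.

Rank temp: 2, 4, 5, 3, 1
Rank sales: 2, 1, 3, 5, 4
d = rank(temp) − rank(sales): 0, 3, 2, -2, -3; Σd² = 26
ρ = 1 − 6Σd² / [n(n²−1)] = 1 − 6×26 / (5×24) = 1 − 156/120 ≈ -0.3000

-0.3000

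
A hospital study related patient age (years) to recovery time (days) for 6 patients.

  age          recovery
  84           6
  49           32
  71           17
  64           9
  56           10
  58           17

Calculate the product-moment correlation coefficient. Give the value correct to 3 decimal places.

n = 6, Σx = 382, Σy = 91, Σx² = 25094, Σy² = 1819, Σxy = 5401
nΣxy − ΣxΣy = 32406 − 34762 = -2356
nΣx² − (Σx)² = 150564 − 145924 = 4640; nΣy² − (Σy)² = 10914 − 8281 = 2633
r = -2356 / √(4640 × 2633) = -2356 / 3495.2997 ≈ -0.674

-0.674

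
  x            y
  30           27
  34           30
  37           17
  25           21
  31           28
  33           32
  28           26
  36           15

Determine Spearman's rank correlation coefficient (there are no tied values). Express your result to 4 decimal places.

Rank x: 3, 6, 8, 1, 4, 5, 2, 7
Rank y: 5, 7, 2, 3, 6, 8, 4, 1
d = rank(x) − rank(y): -2, -1, 6, -2, -2, -3, -2, 6; Σd² = 98
ρ = 1 − 6Σd² / [n(n²−1)] = 1 − 6×98 / (8×63) = 1 − 588/504 ≈ -0.1667

-0.1667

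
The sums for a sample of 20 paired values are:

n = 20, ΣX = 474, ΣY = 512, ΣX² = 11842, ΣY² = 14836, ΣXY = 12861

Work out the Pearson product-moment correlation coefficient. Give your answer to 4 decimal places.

r = (nΣXY − ΣXΣY) / √[(nΣX² − (ΣX)²)(nΣY² − (ΣY)²)]
Numerator: 20×12861 − 474×512 = 14532
Denominator: √[(236840 − 224676)(296720 − 262144)] = √[12164 × 34576] = 20508.1073
r = 14532 / 20508.1073 ≈ 0.7086

0.7086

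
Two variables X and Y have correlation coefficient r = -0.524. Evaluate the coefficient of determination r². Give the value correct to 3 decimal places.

0.275

r² = (-0.524)² = 0.275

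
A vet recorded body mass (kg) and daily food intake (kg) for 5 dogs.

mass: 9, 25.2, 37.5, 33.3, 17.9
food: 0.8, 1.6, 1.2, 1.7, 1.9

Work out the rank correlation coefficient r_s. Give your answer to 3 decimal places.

0.100

Rank mass: 1, 3, 5, 4, 2
Rank food: 1, 3, 2, 4, 5
d = rank(mass) − rank(food): 0, 0, 3, 0, -3; Σd² = 18
ρ = 1 − 6Σd² / [n(n²−1)] = 1 − 6×18 / (5×24) = 1 − 108/120 ≈ 0.100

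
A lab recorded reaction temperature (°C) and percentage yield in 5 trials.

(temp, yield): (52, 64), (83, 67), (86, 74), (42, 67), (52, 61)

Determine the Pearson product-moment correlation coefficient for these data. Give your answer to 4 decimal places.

n = 5, Σx = 315, Σy = 333, Σx² = 21457, Σy² = 22271, Σxy = 21239
nΣxy − ΣxΣy = 106195 − 104895 = 1300
nΣx² − (Σx)² = 107285 − 99225 = 8060; nΣy² − (Σy)² = 111355 − 110889 = 466
r = 1300 / √(8060 × 466) = 1300 / 1938.0299 ≈ 0.6708

0.6708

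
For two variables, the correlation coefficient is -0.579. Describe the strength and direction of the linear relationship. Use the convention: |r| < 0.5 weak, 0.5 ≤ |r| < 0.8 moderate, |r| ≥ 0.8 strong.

moderate negative

r = -0.579 < 0 so the relationship is negative.
|r| = 0.579, which falls in the moderate range.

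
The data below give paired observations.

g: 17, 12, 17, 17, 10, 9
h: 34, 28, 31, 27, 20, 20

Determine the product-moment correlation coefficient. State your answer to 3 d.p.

n = 6, Σg = 82, Σh = 160, Σg² = 1192, Σh² = 4430, Σgh = 2280
nΣgh − ΣgΣh = 13680 − 13120 = 560
nΣg² − (Σg)² = 7152 − 6724 = 428; nΣh² − (Σh)² = 26580 − 25600 = 980
r = 560 / √(428 × 980) = 560 / 647.6419 ≈ 0.865

0.865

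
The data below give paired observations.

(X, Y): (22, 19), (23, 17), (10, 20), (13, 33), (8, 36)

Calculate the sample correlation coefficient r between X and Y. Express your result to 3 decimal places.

-0.715

n = 5, ΣX = 76, ΣY = 125, ΣX² = 1346, ΣY² = 3435, ΣXY = 1726
nΣXY − ΣXΣY = 8630 − 9500 = -870
nΣX² − (ΣX)² = 6730 − 5776 = 954; nΣY² − (ΣY)² = 17175 − 15625 = 1550
r = -870 / √(954 × 1550) = -870 / 1216.0181 ≈ -0.715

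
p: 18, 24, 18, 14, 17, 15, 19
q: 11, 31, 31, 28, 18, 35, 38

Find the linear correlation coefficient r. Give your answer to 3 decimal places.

0.088

n = 7, Σp = 125, Σq = 192, Σp² = 2295, Σq² = 5820, Σpq = 3445
nΣpq − ΣpΣq = 24115 − 24000 = 115
nΣp² − (Σp)² = 16065 − 15625 = 440; nΣq² − (Σq)² = 40740 − 36864 = 3876
r = 115 / √(440 × 3876) = 115 / 1305.9250 ≈ 0.088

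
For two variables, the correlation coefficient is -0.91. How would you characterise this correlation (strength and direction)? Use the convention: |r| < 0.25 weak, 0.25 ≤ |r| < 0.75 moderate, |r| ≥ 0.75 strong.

strong negative

r = -0.91 < 0 so the relationship is negative.
|r| = 0.91, which falls in the strong range.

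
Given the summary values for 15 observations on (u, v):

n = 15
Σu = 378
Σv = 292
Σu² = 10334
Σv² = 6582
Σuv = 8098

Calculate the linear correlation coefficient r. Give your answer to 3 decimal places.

r = (nΣuv − ΣuΣv) / √[(nΣu² − (Σu)²)(nΣv² − (Σv)²)]
Numerator: 15×8098 − 378×292 = 11094
Denominator: √[(155010 − 142884)(98730 − 85264)] = √[12126 × 13466] = 12778.4473
r = 11094 / 12778.4473 ≈ 0.868

0.868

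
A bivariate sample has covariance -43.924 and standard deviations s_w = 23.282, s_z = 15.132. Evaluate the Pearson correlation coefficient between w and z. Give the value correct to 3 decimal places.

r = Cov(w,z) / (s_w · s_z) = -43.924 / (23.282 × 15.132)
  = -43.924 / 352.3032 ≈ -0.125

-0.125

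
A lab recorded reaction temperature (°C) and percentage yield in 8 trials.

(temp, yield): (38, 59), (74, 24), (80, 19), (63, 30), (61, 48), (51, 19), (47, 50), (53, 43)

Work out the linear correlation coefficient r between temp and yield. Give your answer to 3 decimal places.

-0.721

n = 8, Σx = 467, Σy = 292, Σx² = 28629, Σy² = 12332, Σxy = 15954
nΣxy − ΣxΣy = 127632 − 136364 = -8732
nΣx² − (Σx)² = 229032 − 218089 = 10943; nΣy² − (Σy)² = 98656 − 85264 = 13392
r = -8732 / √(10943 × 13392) = -8732 / 12105.7282 ≈ -0.721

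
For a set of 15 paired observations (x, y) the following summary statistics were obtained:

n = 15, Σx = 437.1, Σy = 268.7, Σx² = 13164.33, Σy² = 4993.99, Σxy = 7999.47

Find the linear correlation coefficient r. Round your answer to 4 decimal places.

0.6103

r = (nΣxy − ΣxΣy) / √[(nΣx² − (Σx)²)(nΣy² − (Σy)²)]
Numerator: 15×7999.47 − 437.1×268.7 = 2543.28
Denominator: √[(197464.95 − 191056.41)(74909.85 − 72199.69)] = √[6408.54 × 2710.16] = 4167.5135
r = 2543.28 / 4167.5135 ≈ 0.6103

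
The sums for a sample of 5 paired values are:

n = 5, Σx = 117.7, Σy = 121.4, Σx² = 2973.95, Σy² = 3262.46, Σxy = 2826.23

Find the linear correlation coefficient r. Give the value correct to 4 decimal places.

r = (nΣxy − ΣxΣy) / √[(nΣx² − (Σx)²)(nΣy² − (Σy)²)]
Numerator: 5×2826.23 − 117.7×121.4 = -157.63
Denominator: √[(14869.75 − 13853.29)(16312.3 − 14737.96)] = √[1016.46 × 1574.34] = 1265.0113
r = -157.63 / 1265.0113 ≈ -0.1246

-0.1246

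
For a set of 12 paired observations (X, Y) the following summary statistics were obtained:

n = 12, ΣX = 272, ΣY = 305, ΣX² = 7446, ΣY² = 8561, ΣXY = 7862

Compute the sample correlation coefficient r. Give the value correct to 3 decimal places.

0.932

r = (nΣXY − ΣXΣY) / √[(nΣX² − (ΣX)²)(nΣY² − (ΣY)²)]
Numerator: 12×7862 − 272×305 = 11384
Denominator: √[(89352 − 73984)(102732 − 93025)] = √[15368 × 9707] = 12213.8109
r = 11384 / 12213.8109 ≈ 0.932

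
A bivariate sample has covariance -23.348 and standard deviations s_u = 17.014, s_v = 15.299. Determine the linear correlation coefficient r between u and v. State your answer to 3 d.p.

-0.090

r = Cov(u,v) / (s_u · s_v) = -23.348 / (17.014 × 15.299)
  = -23.348 / 260.2972 ≈ -0.090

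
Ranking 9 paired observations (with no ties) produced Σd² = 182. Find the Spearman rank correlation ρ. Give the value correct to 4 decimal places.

ρ = 1 − 6Σd² / [n(n²−1)] = 1 − 6×182 / (9×80)
  = 1 − 1092/720 = 1 − 1.51667 ≈ -0.5167

-0.5167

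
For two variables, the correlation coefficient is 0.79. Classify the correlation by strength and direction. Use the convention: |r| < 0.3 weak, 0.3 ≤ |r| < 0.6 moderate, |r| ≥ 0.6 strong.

strong positive

r = 0.79 > 0 so the relationship is positive.
|r| = 0.79, which falls in the strong range.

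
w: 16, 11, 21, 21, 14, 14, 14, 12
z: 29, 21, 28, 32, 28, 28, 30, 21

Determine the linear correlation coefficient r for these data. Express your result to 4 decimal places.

n = 8, Σw = 123, Σz = 217, Σw² = 1991, Σz² = 5999, Σwz = 3411
nΣwz − ΣwΣz = 27288 − 26691 = 597
nΣw² − (Σw)² = 15928 − 15129 = 799; nΣz² − (Σz)² = 47992 − 47089 = 903
r = 597 / √(799 × 903) = 597 / 849.4098 ≈ 0.7028

0.7028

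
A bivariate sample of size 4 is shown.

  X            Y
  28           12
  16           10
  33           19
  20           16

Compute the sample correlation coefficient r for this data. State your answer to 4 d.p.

n = 4, ΣX = 97, ΣY = 57, ΣX² = 2529, ΣY² = 861, ΣXY = 1443
nΣXY − ΣXΣY = 5772 − 5529 = 243
nΣX² − (ΣX)² = 10116 − 9409 = 707; nΣY² − (ΣY)² = 3444 − 3249 = 195
r = 243 / √(707 × 195) = 243 / 371.3018 ≈ 0.6545

0.6545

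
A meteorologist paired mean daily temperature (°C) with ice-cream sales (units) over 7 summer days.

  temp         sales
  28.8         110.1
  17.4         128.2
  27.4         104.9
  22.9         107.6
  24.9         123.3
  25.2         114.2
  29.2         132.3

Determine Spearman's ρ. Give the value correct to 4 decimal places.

Rank temp: 6, 1, 5, 2, 3, 4, 7
Rank sales: 3, 6, 1, 2, 5, 4, 7
d = rank(temp) − rank(sales): 3, -5, 4, 0, -2, 0, 0; Σd² = 54
ρ = 1 − 6Σd² / [n(n²−1)] = 1 − 6×54 / (7×48) = 1 − 324/336 ≈ 0.0357

0.0357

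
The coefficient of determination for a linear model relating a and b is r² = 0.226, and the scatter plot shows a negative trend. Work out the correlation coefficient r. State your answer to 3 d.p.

|r| = √0.226 = 0.475
The association is negative, so r = −0.475.

-0.475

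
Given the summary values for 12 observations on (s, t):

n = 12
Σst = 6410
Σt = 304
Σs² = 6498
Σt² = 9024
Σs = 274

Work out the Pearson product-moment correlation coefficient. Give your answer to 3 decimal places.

-0.940

r = (nΣst − ΣsΣt) / √[(nΣs² − (Σs)²)(nΣt² − (Σt)²)]
Numerator: 12×6410 − 274×304 = -6376
Denominator: √[(77976 − 75076)(108288 − 92416)] = √[2900 × 15872] = 6784.4528
r = -6376 / 6784.4528 ≈ -0.940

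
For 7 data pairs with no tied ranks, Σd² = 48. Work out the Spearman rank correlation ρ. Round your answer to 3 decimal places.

ρ = 1 − 6Σd² / [n(n²−1)] = 1 − 6×48 / (7×48)
  = 1 − 288/336 = 1 − 0.8571 ≈ 0.143

0.143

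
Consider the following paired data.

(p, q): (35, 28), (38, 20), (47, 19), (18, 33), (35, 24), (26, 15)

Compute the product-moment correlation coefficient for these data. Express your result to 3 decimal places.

n = 6, Σp = 199, Σq = 139, Σp² = 7103, Σq² = 3435, Σpq = 4457
nΣpq − ΣpΣq = 26742 − 27661 = -919
nΣp² − (Σp)² = 42618 − 39601 = 3017; nΣq² − (Σq)² = 20610 − 19321 = 1289
r = -919 / √(3017 × 1289) = -919 / 1972.0327 ≈ -0.466

-0.466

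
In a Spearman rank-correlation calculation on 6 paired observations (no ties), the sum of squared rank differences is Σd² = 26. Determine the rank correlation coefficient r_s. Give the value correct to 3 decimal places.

ρ = 1 − 6Σd² / [n(n²−1)] = 1 − 6×26 / (6×35)
  = 1 − 156/210 = 1 − 0.7429 ≈ 0.257

0.257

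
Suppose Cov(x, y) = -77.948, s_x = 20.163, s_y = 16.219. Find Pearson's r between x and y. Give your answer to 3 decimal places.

-0.238

r = Cov(x,y) / (s_x · s_y) = -77.948 / (20.163 × 16.219)
  = -77.948 / 327.0237 ≈ -0.238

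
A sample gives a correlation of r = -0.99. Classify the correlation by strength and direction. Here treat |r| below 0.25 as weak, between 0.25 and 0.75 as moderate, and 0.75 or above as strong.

strong negative

r = -0.99 < 0 so the relationship is negative.
|r| = 0.99, which falls in the strong range.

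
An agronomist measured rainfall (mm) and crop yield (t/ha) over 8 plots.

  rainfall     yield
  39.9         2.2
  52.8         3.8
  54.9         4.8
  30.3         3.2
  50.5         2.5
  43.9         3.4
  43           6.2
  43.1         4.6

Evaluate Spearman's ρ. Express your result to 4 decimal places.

0.3333

Rank rainfall: 2, 7, 8, 1, 6, 5, 3, 4
Rank yield: 1, 5, 7, 3, 2, 4, 8, 6
d = rank(rainfall) − rank(yield): 1, 2, 1, -2, 4, 1, -5, -2; Σd² = 56
ρ = 1 − 6Σd² / [n(n²−1)] = 1 − 6×56 / (8×63) = 1 − 336/504 ≈ 0.3333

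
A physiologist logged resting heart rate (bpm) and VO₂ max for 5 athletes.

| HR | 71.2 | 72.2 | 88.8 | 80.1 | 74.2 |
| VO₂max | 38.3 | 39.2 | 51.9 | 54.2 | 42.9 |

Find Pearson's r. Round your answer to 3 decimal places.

n = 5, Σx = 386.5, Σy = 226.5, Σx² = 30089.37, Σy² = 10475.19, Σxy = 17690.52
nΣxy − ΣxΣy = 88452.6 − 87542.25 = 910.35
nΣx² − (Σx)² = 150446.85 − 149382.25 = 1064.6; nΣy² − (Σy)² = 52375.95 − 51302.25 = 1073.7
r = 910.35 / √(1064.6 × 1073.7) = 910.35 / 1069.1403 ≈ 0.851

0.851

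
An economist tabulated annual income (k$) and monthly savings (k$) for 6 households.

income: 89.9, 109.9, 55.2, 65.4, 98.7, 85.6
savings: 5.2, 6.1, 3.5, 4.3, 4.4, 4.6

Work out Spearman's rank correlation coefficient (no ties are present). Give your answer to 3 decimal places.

Rank income: 4, 6, 1, 2, 5, 3
Rank savings: 5, 6, 1, 2, 3, 4
d = rank(income) − rank(savings): -1, 0, 0, 0, 2, -1; Σd² = 6
ρ = 1 − 6Σd² / [n(n²−1)] = 1 − 6×6 / (6×35) = 1 − 36/210 ≈ 0.829

0.829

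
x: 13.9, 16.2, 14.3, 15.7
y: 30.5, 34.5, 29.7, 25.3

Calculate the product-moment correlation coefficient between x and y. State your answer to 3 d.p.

0.142

n = 4, Σx = 60.1, Σy = 120, Σx² = 906.63, Σy² = 3642.68, Σxy = 1804.77
nΣxy − ΣxΣy = 7219.08 − 7212 = 7.08
nΣx² − (Σx)² = 3626.52 − 3612.01 = 14.51; nΣy² − (Σy)² = 14570.72 − 14400 = 170.72
r = 7.08 / √(14.51 × 170.72) = 7.08 / 49.7709 ≈ 0.142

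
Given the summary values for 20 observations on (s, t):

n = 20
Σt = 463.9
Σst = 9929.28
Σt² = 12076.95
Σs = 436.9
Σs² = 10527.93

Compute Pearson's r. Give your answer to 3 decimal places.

r = (nΣst − ΣsΣt) / √[(nΣs² − (Σs)²)(nΣt² − (Σt)²)]
Numerator: 20×9929.28 − 436.9×463.9 = -4092.31
Denominator: √[(210558.6 − 190881.61)(241539 − 215203.21)] = √[19676.99 × 26335.79] = 22764.2060
r = -4092.31 / 22764.2060 ≈ -0.180

-0.180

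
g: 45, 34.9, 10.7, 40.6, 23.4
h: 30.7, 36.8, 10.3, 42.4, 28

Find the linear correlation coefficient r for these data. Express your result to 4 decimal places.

0.8430

n = 5, Σg = 154.6, Σh = 148.2, Σg² = 5553.42, Σh² = 4984.58, Σgh = 5152.67
nΣgh − ΣgΣh = 25763.35 − 22911.72 = 2851.63
nΣg² − (Σg)² = 27767.1 − 23901.16 = 3865.94; nΣh² − (Σh)² = 24922.9 − 21963.24 = 2959.66
r = 2851.63 / √(3865.94 × 2959.66) = 2851.63 / 3382.5830 ≈ 0.8430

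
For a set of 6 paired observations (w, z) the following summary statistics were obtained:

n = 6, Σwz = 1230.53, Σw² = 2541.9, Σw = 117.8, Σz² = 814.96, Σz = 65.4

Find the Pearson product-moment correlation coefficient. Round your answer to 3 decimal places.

-0.350

r = (nΣwz − ΣwΣz) / √[(nΣw² − (Σw)²)(nΣz² − (Σz)²)]
Numerator: 6×1230.53 − 117.8×65.4 = -320.94
Denominator: √[(15251.4 − 13876.84)(4889.76 − 4277.16)] = √[1374.56 × 612.6] = 917.6358
r = -320.94 / 917.6358 ≈ -0.350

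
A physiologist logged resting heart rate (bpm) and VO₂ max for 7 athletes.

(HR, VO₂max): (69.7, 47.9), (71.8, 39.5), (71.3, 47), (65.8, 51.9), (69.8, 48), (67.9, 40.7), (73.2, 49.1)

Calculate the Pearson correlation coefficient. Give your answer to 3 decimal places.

n = 7, Σx = 489.5, Σy = 324.1, Σx² = 34267.35, Σy² = 15128.57, Σxy = 22648.9
nΣxy − ΣxΣy = 158542.3 − 158646.95 = -104.65
nΣx² − (Σx)² = 239871.45 − 239610.25 = 261.2; nΣy² − (Σy)² = 105899.99 − 105040.81 = 859.18
r = -104.65 / √(261.2 × 859.18) = -104.65 / 473.7276 ≈ -0.221

-0.221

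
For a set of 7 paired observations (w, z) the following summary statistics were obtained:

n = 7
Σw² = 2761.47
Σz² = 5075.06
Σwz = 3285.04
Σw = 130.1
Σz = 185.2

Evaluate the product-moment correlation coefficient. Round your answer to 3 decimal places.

-0.640

r = (nΣwz − ΣwΣz) / √[(nΣw² − (Σw)²)(nΣz² − (Σz)²)]
Numerator: 7×3285.04 − 130.1×185.2 = -1099.24
Denominator: √[(19330.29 − 16926.01)(35525.42 − 34299.04)] = √[2404.28 × 1226.38] = 1717.1374
r = -1099.24 / 1717.1374 ≈ -0.640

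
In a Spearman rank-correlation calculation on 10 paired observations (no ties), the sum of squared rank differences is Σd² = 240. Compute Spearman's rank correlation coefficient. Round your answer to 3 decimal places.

ρ = 1 − 6Σd² / [n(n²−1)] = 1 − 6×240 / (10×99)
  = 1 − 1440/990 = 1 − 1.4545 ≈ -0.455

-0.455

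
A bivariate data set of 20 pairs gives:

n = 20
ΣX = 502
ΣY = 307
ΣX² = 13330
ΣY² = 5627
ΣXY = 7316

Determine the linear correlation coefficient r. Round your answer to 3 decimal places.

r = (nΣXY − ΣXΣY) / √[(nΣX² − (ΣX)²)(nΣY² − (ΣY)²)]
Numerator: 20×7316 − 502×307 = -7794
Denominator: √[(266600 − 252004)(112540 − 94249)] = √[14596 × 18291] = 16339.3830
r = -7794 / 16339.3830 ≈ -0.477

-0.477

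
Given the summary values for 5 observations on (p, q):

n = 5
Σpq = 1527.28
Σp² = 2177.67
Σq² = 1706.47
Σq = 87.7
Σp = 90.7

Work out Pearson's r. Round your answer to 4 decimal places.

r = (nΣpq − ΣpΣq) / √[(nΣp² − (Σp)²)(nΣq² − (Σq)²)]
Numerator: 5×1527.28 − 90.7×87.7 = -317.99
Denominator: √[(10888.35 − 8226.49)(8532.35 − 7691.29)] = √[2661.86 × 841.06] = 1496.2567
r = -317.99 / 1496.2567 ≈ -0.2125

-0.2125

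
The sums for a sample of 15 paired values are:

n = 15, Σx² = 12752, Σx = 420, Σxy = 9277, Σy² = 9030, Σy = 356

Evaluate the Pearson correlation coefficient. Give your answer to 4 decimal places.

-0.9102

r = (nΣxy − ΣxΣy) / √[(nΣx² − (Σx)²)(nΣy² − (Σy)²)]
Numerator: 15×9277 − 420×356 = -10365
Denominator: √[(191280 − 176400)(135450 − 126736)] = √[14880 × 8714] = 11387.0242
r = -10365 / 11387.0242 ≈ -0.9102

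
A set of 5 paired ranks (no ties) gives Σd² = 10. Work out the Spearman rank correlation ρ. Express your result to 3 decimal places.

0.500

ρ = 1 − 6Σd² / [n(n²−1)] = 1 − 6×10 / (5×24)
  = 1 − 60/120 = 1 − 0.5000 ≈ 0.500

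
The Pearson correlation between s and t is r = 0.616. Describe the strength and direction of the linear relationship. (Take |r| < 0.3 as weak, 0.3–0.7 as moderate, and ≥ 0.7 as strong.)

r = 0.616 > 0 so the relationship is positive.
|r| = 0.616, which falls in the moderate range.

moderate positive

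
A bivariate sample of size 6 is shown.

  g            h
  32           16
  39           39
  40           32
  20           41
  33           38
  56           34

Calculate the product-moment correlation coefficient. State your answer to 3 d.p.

-0.078

n = 6, Σg = 220, Σh = 200, Σg² = 8770, Σh² = 7082, Σgh = 7291
nΣgh − ΣgΣh = 43746 − 44000 = -254
nΣg² − (Σg)² = 52620 − 48400 = 4220; nΣh² − (Σh)² = 42492 − 40000 = 2492
r = -254 / √(4220 × 2492) = -254 / 3242.8753 ≈ -0.078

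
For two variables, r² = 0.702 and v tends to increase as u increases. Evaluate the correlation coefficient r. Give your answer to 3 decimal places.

0.838

|r| = √0.702 = 0.838
The association is positive, so r = 0.838.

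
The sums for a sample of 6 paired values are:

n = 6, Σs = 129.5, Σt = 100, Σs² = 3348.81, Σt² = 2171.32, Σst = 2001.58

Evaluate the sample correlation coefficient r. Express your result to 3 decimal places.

-0.297

r = (nΣst − ΣsΣt) / √[(nΣs² − (Σs)²)(nΣt² − (Σt)²)]
Numerator: 6×2001.58 − 129.5×100 = -940.52
Denominator: √[(20092.86 − 16770.25)(13027.92 − 10000)] = √[3322.61 × 3027.92] = 3171.8445
r = -940.52 / 3171.8445 ≈ -0.297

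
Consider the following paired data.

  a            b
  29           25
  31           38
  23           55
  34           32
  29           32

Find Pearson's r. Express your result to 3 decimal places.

-0.712

n = 5, Σa = 146, Σb = 182, Σa² = 4328, Σb² = 7142, Σab = 5184
nΣab − ΣaΣb = 25920 − 26572 = -652
nΣa² − (Σa)² = 21640 − 21316 = 324; nΣb² − (Σb)² = 35710 − 33124 = 2586
r = -652 / √(324 × 2586) = -652 / 915.3491 ≈ -0.712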